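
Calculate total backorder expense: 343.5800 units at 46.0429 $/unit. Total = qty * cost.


Total = 343.5800 * 46.0429 = 15819.4196

15819.4196 $


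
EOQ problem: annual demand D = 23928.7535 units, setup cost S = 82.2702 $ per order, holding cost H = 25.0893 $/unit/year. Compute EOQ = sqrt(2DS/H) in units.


2*D*S = 2 * 23928.7535 * 82.2702 = 3937246.6724
2*D*S/H = 156929.3154
EOQ = sqrt(156929.3154) = 396.1430

396.1430 units


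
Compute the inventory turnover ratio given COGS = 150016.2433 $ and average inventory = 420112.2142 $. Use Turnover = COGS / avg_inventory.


Turnover = 150016.2433 / 420112.2142 = 0.3571

0.3571


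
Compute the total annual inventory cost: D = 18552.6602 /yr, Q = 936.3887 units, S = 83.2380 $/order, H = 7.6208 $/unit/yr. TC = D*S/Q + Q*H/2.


Ordering cost = D*S/Q = 1649.1937
Holding cost = Q*H/2 = 3568.0155
TC = 1649.1937 + 3568.0155 = 5217.2092

5217.2092 $/yr


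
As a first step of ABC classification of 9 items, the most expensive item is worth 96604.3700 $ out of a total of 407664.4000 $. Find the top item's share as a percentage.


Top item = 96604.3700
Total = 407664.4000
Percentage = 96604.3700 / 407664.4000 * 100 = 23.6970

23.6970%


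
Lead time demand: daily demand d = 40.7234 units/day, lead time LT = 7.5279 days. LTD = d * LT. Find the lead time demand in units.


LTD = 40.7234 * 7.5279 = 306.5617

306.5617 units


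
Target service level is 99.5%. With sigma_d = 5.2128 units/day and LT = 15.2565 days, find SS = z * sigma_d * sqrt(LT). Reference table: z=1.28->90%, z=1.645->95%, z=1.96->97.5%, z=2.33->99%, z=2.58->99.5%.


From the table, SL = 99.5% corresponds to z = 2.58
sqrt(LT) = sqrt(15.2565) = 3.9060
SS = 2.58 * 5.2128 * 3.9060 = 52.5313

52.5313 units


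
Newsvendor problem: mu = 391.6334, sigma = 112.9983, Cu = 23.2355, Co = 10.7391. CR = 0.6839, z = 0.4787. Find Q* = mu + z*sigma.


CR = Cu/(Cu+Co) = 23.2355/(23.2355+10.7391) = 0.6839
z = 0.4787
Q* = 391.6334 + 0.4787 * 112.9983 = 445.7257

445.7257 units


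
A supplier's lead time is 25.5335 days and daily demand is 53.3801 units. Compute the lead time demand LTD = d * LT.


LTD = 53.3801 * 25.5335 = 1362.9808

1362.9808 units


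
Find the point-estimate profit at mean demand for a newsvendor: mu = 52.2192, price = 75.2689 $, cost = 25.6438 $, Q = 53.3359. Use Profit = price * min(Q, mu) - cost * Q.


Sales at mu = min(53.3359, 52.2192) = 52.2192
Revenue = 75.2689 * 52.2192 = 3930.4817
Total cost = 25.6438 * 53.3359 = 1367.7352
Profit = 3930.4817 - 1367.7352 = 2562.7466

2562.7466 $


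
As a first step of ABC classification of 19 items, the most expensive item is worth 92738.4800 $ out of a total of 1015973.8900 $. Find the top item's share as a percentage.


Top item = 92738.4800
Total = 1015973.8900
Percentage = 92738.4800 / 1015973.8900 * 100 = 9.1280

9.1280%


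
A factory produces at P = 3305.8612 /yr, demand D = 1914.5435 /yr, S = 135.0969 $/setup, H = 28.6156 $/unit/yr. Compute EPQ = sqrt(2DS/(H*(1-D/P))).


1 - D/P = 1 - 0.5791 = 0.4209
H*(1-D/P) = 12.0433
2DS = 517297.7835
EPQ = sqrt(42953.2536) = 207.2517

207.2517 units


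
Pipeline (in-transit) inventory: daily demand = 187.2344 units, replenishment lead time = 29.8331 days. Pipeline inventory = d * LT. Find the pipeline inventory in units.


Pipeline = 187.2344 * 29.8331 = 5585.7826

5585.7826 units


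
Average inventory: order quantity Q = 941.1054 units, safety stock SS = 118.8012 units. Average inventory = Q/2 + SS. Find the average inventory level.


Q/2 = 470.5527
Avg = 470.5527 + 118.8012 = 589.3539

589.3539 units


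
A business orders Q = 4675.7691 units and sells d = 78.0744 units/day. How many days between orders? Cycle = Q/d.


Cycle = 4675.7691 / 78.0744 = 59.8886

59.8886 days


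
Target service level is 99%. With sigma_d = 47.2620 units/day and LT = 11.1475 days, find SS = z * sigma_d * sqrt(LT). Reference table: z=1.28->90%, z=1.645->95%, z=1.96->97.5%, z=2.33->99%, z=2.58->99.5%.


From the table, SL = 99% corresponds to z = 2.33
sqrt(LT) = sqrt(11.1475) = 3.3388
SS = 2.33 * 47.2620 * 3.3388 = 367.6688

367.6688 units


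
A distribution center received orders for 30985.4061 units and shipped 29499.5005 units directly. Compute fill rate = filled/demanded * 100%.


FR = 29499.5005 / 30985.4061 * 100 = 95.2045

95.2045%


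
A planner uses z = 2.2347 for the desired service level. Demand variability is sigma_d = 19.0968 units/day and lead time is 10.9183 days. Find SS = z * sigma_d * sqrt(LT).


sqrt(LT) = sqrt(10.9183) = 3.3043
SS = 2.2347 * 19.0968 * 3.3043 = 141.0124

141.0124 units


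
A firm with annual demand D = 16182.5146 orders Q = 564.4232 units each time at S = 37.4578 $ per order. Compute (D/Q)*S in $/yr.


Number of orders = D/Q = 28.6709
Cost = 28.6709 * 37.4578 = 1073.9484

1073.9484 $/yr


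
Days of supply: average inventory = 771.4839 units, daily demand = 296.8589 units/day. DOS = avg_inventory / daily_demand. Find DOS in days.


DOS = 771.4839 / 296.8589 = 2.5988

2.5988 days


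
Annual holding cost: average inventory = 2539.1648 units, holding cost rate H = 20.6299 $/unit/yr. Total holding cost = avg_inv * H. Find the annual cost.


Cost = 2539.1648 * 20.6299 = 52382.7159

52382.7159 $/yr


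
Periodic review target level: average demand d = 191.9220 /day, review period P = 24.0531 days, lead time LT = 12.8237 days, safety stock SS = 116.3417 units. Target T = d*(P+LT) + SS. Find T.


P + LT = 36.8768
d*(P+LT) = 191.9220 * 36.8768 = 7077.4692
T = 7077.4692 + 116.3417 = 7193.8109

7193.8109 units


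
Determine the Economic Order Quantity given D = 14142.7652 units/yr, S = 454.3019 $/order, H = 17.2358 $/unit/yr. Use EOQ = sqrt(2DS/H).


2*D*S = 2 * 14142.7652 * 454.3019 = 12850170.2032
2*D*S/H = 745551.1321
EOQ = sqrt(745551.1321) = 863.4530

863.4530 units


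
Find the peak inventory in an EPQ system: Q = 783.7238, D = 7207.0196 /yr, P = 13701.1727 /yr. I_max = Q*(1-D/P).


D/P = 0.5260
1 - D/P = 0.4740
I_max = 783.7238 * 0.4740 = 371.4735

371.4735 units


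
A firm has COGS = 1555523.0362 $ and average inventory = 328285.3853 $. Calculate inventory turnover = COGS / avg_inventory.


Turnover = 1555523.0362 / 328285.3853 = 4.7383

4.7383


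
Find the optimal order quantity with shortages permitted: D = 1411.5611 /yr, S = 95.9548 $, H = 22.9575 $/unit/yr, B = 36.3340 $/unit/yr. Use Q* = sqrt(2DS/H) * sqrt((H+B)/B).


sqrt(2DS/H) = 108.6265
sqrt((H+B)/B) = 1.2774
Q* = 108.6265 * 1.2774 = 138.7636

138.7636 units


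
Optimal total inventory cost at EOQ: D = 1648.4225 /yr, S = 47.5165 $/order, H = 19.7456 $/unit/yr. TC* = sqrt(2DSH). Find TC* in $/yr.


2*D*S*H = 3093237.7950
TC* = sqrt(3093237.7950) = 1758.7603

1758.7603 $/yr


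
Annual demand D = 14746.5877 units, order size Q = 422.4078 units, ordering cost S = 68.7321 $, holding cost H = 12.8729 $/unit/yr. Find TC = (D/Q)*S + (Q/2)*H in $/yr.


Ordering cost = D*S/Q = 2399.4915
Holding cost = Q*H/2 = 2718.8067
TC = 2399.4915 + 2718.8067 = 5118.2982

5118.2982 $/yr


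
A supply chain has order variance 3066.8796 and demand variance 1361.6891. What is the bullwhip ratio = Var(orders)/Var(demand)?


BW = 3066.8796 / 1361.6891 = 2.2523

2.2523


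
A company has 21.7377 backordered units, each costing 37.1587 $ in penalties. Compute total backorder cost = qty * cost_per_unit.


Total = 21.7377 * 37.1587 = 807.7447

807.7447 $


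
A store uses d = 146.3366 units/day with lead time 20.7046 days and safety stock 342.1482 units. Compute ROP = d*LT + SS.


d*LT = 146.3366 * 20.7046 = 3029.8408
ROP = 3029.8408 + 342.1482 = 3371.9890

3371.9890 units


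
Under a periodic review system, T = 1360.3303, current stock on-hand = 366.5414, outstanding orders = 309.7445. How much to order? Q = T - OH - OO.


Inventory position = OH + OO = 366.5414 + 309.7445 = 676.2859
Q = 1360.3303 - 676.2859 = 684.0444

684.0444 units


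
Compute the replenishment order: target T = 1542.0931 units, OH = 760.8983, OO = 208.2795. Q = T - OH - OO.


Inventory position = OH + OO = 760.8983 + 208.2795 = 969.1778
Q = 1542.0931 - 969.1778 = 572.9153

572.9153 units


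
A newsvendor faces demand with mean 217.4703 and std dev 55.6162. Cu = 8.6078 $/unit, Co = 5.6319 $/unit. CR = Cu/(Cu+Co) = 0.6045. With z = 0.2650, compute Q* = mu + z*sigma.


CR = Cu/(Cu+Co) = 8.6078/(8.6078+5.6319) = 0.6045
z = 0.2650
Q* = 217.4703 + 0.2650 * 55.6162 = 232.2086

232.2086 units


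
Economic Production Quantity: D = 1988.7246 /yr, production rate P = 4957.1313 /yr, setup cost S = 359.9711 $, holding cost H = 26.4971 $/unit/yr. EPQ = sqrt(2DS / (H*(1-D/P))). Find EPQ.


1 - D/P = 1 - 0.4012 = 0.5988
H*(1-D/P) = 15.8669
2DS = 1431766.7637
EPQ = sqrt(90236.2318) = 300.3935

300.3935 units


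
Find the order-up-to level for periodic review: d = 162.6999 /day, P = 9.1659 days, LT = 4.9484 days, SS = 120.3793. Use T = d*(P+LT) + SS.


P + LT = 14.1143
d*(P+LT) = 162.6999 * 14.1143 = 2296.3952
T = 2296.3952 + 120.3793 = 2416.7745

2416.7745 units


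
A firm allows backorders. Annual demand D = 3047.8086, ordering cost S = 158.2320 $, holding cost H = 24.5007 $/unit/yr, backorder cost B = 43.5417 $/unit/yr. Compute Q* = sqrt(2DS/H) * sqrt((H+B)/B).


sqrt(2DS/H) = 198.4115
sqrt((H+B)/B) = 1.2501
Q* = 198.4115 * 1.2501 = 248.0298

248.0298 units


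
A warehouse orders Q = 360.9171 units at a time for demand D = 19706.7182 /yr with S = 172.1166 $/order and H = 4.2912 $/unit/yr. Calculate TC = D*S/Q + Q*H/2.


Ordering cost = D*S/Q = 9397.8737
Holding cost = Q*H/2 = 774.3837
TC = 9397.8737 + 774.3837 = 10172.2575

10172.2575 $/yr


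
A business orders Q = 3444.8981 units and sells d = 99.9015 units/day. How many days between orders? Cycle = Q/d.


Cycle = 3444.8981 / 99.9015 = 34.4829

34.4829 days


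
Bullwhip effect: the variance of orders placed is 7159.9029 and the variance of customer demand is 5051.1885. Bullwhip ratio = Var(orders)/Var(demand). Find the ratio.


BW = 7159.9029 / 5051.1885 = 1.4175

1.4175


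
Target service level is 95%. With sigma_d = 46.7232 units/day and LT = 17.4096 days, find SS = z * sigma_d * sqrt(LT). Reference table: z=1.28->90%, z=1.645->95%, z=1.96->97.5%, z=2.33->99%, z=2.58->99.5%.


From the table, SL = 95% corresponds to z = 1.645
sqrt(LT) = sqrt(17.4096) = 4.1725
SS = 1.645 * 46.7232 * 4.1725 = 320.6955

320.6955 units


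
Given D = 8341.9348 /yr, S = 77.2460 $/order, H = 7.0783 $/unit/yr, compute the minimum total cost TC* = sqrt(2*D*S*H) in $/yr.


2*D*S*H = 9122245.4174
TC* = sqrt(9122245.4174) = 3020.3055

3020.3055 $/yr


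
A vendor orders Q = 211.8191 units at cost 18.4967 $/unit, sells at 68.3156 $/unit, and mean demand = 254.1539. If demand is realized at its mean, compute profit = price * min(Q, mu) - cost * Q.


Sales at mu = min(211.8191, 254.1539) = 211.8191
Revenue = 68.3156 * 211.8191 = 14470.5489
Total cost = 18.4967 * 211.8191 = 3917.9543
Profit = 14470.5489 - 3917.9543 = 10552.5946

10552.5946 $


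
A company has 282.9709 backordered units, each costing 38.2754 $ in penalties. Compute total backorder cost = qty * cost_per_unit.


Total = 282.9709 * 38.2754 = 10830.8244

10830.8244 $


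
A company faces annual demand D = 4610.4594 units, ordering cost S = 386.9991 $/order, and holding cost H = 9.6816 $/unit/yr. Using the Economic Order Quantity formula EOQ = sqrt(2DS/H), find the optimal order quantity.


2*D*S = 2 * 4610.4594 * 386.9991 = 3568487.2768
2*D*S/H = 368584.4568
EOQ = sqrt(368584.4568) = 607.1116

607.1116 units


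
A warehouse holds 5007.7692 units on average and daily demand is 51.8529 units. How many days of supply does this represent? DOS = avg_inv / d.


DOS = 5007.7692 / 51.8529 = 96.5765

96.5765 days


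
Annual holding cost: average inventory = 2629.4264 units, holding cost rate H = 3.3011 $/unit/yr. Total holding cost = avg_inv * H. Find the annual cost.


Cost = 2629.4264 * 3.3011 = 8679.9995

8679.9995 $/yr


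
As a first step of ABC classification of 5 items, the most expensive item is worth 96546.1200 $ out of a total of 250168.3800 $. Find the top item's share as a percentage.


Top item = 96546.1200
Total = 250168.3800
Percentage = 96546.1200 / 250168.3800 * 100 = 38.5925

38.5925%


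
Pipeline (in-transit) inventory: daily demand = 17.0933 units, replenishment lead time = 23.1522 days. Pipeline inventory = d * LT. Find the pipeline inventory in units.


Pipeline = 17.0933 * 23.1522 = 395.7475

395.7475 units


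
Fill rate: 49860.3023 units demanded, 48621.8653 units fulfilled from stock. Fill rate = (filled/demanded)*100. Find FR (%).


FR = 48621.8653 / 49860.3023 * 100 = 97.5162

97.5162%


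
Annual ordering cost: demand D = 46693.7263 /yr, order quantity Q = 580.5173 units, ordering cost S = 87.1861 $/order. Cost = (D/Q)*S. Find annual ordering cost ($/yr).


Number of orders = D/Q = 80.4347
Cost = 80.4347 * 87.1861 = 7012.7865

7012.7865 $/yr


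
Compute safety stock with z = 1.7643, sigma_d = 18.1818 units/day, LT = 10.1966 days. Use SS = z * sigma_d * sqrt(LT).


sqrt(LT) = sqrt(10.1966) = 3.1932
SS = 1.7643 * 18.1818 * 3.1932 = 102.4323

102.4323 units


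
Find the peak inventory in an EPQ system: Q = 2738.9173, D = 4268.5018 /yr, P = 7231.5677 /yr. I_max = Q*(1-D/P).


D/P = 0.5903
1 - D/P = 0.4097
I_max = 2738.9173 * 0.4097 = 1122.2452

1122.2452 units


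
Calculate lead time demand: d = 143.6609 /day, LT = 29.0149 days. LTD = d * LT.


LTD = 143.6609 * 29.0149 = 4168.3066

4168.3066 units


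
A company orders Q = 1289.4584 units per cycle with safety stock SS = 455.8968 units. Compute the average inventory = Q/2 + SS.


Q/2 = 644.7292
Avg = 644.7292 + 455.8968 = 1100.6260

1100.6260 units


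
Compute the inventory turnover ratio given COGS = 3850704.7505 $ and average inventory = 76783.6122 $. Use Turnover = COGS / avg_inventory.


Turnover = 3850704.7505 / 76783.6122 = 50.1501

50.1501


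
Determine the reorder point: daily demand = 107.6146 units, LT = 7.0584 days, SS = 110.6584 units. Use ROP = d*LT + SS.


d*LT = 107.6146 * 7.0584 = 759.5869
ROP = 759.5869 + 110.6584 = 870.2453

870.2453 units


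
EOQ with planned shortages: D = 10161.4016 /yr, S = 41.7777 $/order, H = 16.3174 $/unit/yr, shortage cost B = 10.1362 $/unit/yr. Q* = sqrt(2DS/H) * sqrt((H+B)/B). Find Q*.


sqrt(2DS/H) = 228.1070
sqrt((H+B)/B) = 1.6155
Q* = 228.1070 * 1.6155 = 368.5050

368.5050 units


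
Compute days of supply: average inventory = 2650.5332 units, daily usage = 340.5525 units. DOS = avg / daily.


DOS = 2650.5332 / 340.5525 = 7.7830

7.7830 days


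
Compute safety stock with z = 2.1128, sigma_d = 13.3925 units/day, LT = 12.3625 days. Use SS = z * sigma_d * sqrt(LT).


sqrt(LT) = sqrt(12.3625) = 3.5160
SS = 2.1128 * 13.3925 * 3.5160 = 99.4886

99.4886 units


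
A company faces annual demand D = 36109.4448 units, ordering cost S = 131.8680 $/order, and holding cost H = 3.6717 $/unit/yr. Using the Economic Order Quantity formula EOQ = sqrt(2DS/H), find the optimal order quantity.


2*D*S = 2 * 36109.4448 * 131.8680 = 9523360.5338
2*D*S/H = 2593719.6758
EOQ = sqrt(2593719.6758) = 1610.5029

1610.5029 units


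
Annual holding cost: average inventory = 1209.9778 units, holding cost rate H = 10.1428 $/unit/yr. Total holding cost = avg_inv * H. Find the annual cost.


Cost = 1209.9778 * 10.1428 = 12272.5628

12272.5628 $/yr


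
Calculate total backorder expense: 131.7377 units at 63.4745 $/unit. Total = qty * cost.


Total = 131.7377 * 63.4745 = 8361.9846

8361.9846 $


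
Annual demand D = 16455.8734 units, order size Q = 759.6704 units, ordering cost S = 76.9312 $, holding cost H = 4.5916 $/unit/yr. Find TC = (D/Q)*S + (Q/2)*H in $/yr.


Ordering cost = D*S/Q = 1666.4728
Holding cost = Q*H/2 = 1744.0513
TC = 1666.4728 + 1744.0513 = 3410.5241

3410.5241 $/yr


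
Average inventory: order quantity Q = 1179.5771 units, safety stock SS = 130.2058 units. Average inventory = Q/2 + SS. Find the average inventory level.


Q/2 = 589.7885
Avg = 589.7885 + 130.2058 = 719.9943

719.9943 units


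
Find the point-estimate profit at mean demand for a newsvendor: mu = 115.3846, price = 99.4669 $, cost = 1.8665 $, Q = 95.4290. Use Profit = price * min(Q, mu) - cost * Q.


Sales at mu = min(95.4290, 115.3846) = 95.4290
Revenue = 99.4669 * 95.4290 = 9492.0268
Total cost = 1.8665 * 95.4290 = 178.1182
Profit = 9492.0268 - 178.1182 = 9313.9086

9313.9086 $


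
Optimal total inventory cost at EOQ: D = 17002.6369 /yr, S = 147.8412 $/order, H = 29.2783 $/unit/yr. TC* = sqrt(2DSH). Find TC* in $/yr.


2*D*S*H = 147193154.0516
TC* = sqrt(147193154.0516) = 12132.3186

12132.3186 $/yr


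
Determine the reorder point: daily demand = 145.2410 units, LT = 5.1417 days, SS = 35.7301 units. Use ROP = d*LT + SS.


d*LT = 145.2410 * 5.1417 = 746.7856
ROP = 746.7856 + 35.7301 = 782.5157

782.5157 units


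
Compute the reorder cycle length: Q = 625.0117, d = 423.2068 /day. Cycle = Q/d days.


Cycle = 625.0117 / 423.2068 = 1.4768

1.4768 days


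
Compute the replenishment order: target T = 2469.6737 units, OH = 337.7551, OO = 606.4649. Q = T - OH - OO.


Inventory position = OH + OO = 337.7551 + 606.4649 = 944.2200
Q = 2469.6737 - 944.2200 = 1525.4537

1525.4537 units


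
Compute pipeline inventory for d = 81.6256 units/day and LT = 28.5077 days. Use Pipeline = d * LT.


Pipeline = 81.6256 * 28.5077 = 2326.9581

2326.9581 units


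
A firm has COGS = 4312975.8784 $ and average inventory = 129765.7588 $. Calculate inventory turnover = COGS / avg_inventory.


Turnover = 4312975.8784 / 129765.7588 = 33.2366

33.2366


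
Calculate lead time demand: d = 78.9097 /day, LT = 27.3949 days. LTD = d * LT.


LTD = 78.9097 * 27.3949 = 2161.7233

2161.7233 units


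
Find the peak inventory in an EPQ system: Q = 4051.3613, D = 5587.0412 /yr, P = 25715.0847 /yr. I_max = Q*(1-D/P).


D/P = 0.2173
1 - D/P = 0.7827
I_max = 4051.3613 * 0.7827 = 3171.1339

3171.1339 units


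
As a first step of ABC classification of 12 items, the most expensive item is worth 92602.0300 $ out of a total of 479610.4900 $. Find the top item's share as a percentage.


Top item = 92602.0300
Total = 479610.4900
Percentage = 92602.0300 / 479610.4900 * 100 = 19.3078

19.3078%


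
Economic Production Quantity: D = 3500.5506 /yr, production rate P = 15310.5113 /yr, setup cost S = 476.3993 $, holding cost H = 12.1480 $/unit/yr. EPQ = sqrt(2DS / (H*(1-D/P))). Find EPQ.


1 - D/P = 1 - 0.2286 = 0.7714
H*(1-D/P) = 9.3705
2DS = 3335319.7109
EPQ = sqrt(355937.6500) = 596.6051

596.6051 units


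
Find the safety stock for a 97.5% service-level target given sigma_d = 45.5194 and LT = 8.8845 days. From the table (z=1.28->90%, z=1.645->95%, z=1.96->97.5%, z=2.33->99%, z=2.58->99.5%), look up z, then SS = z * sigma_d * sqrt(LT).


From the table, SL = 97.5% corresponds to z = 1.96
sqrt(LT) = sqrt(8.8845) = 2.9807
SS = 1.96 * 45.5194 * 2.9807 = 265.9311

265.9311 units


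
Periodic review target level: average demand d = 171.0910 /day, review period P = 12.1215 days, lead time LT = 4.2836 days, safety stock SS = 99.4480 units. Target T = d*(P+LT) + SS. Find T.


P + LT = 16.4051
d*(P+LT) = 171.0910 * 16.4051 = 2806.7650
T = 2806.7650 + 99.4480 = 2906.2130

2906.2130 units


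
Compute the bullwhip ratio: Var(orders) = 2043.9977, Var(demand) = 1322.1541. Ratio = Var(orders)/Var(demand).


BW = 2043.9977 / 1322.1541 = 1.5460

1.5460


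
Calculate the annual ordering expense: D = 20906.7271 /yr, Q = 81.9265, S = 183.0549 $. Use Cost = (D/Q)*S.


Number of orders = D/Q = 255.1888
Cost = 255.1888 * 183.0549 = 46713.5645

46713.5645 $/yr


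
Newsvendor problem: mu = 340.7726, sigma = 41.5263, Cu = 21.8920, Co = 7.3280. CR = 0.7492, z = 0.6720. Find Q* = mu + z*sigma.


CR = Cu/(Cu+Co) = 21.8920/(21.8920+7.3280) = 0.7492
z = 0.6720
Q* = 340.7726 + 0.6720 * 41.5263 = 368.6783

368.6783 units


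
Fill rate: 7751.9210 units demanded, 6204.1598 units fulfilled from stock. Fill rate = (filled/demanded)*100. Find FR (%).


FR = 6204.1598 / 7751.9210 * 100 = 80.0338

80.0338%


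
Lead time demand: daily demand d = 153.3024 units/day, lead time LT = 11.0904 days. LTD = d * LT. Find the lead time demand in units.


LTD = 153.3024 * 11.0904 = 1700.1849

1700.1849 units


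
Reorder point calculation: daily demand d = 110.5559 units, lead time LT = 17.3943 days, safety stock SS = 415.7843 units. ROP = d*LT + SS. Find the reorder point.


d*LT = 110.5559 * 17.3943 = 1923.0425
ROP = 1923.0425 + 415.7843 = 2338.8268

2338.8268 units


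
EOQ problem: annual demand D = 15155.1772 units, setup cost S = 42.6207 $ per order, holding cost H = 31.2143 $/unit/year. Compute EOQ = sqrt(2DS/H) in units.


2*D*S = 2 * 15155.1772 * 42.6207 = 1291848.5218
2*D*S/H = 41386.4326
EOQ = sqrt(41386.4326) = 203.4366

203.4366 units


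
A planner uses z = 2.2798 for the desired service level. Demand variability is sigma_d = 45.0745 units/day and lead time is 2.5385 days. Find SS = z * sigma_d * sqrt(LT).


sqrt(LT) = sqrt(2.5385) = 1.5933
SS = 2.2798 * 45.0745 * 1.5933 = 163.7255

163.7255 units


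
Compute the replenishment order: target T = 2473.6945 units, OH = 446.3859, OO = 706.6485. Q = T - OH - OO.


Inventory position = OH + OO = 446.3859 + 706.6485 = 1153.0344
Q = 2473.6945 - 1153.0344 = 1320.6601

1320.6601 units


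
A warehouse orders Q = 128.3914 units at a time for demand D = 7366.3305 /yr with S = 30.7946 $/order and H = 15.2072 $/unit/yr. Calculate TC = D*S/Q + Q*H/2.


Ordering cost = D*S/Q = 1766.8099
Holding cost = Q*H/2 = 976.2368
TC = 1766.8099 + 976.2368 = 2743.0468

2743.0468 $/yr


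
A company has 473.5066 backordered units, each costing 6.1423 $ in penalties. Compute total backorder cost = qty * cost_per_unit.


Total = 473.5066 * 6.1423 = 2908.4196

2908.4196 $


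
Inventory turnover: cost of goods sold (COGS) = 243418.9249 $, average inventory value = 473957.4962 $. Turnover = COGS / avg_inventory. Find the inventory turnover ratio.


Turnover = 243418.9249 / 473957.4962 = 0.5136

0.5136


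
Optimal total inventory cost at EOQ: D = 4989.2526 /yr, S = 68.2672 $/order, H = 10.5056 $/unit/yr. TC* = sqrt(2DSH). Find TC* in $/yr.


2*D*S*H = 7156463.1528
TC* = sqrt(7156463.1528) = 2675.1567

2675.1567 $/yr


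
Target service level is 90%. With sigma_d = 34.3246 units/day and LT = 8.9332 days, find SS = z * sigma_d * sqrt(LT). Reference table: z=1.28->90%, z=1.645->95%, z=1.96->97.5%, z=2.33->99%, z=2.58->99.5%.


From the table, SL = 90% corresponds to z = 1.28
sqrt(LT) = sqrt(8.9332) = 2.9888
SS = 1.28 * 34.3246 * 2.9888 = 131.3164

131.3164 units


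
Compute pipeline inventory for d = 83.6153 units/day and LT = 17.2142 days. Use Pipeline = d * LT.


Pipeline = 83.6153 * 17.2142 = 1439.3705

1439.3705 units


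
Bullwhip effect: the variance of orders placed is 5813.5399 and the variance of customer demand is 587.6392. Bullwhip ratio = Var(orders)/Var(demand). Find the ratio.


BW = 5813.5399 / 587.6392 = 9.8930

9.8930


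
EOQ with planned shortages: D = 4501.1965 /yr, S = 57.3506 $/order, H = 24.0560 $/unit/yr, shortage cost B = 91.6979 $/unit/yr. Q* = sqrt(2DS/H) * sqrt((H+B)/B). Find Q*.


sqrt(2DS/H) = 146.4995
sqrt((H+B)/B) = 1.1235
Q* = 146.4995 * 1.1235 = 164.5979

164.5979 units


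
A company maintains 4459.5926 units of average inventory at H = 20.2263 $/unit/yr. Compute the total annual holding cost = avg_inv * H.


Cost = 4459.5926 * 20.2263 = 90201.0578

90201.0578 $/yr


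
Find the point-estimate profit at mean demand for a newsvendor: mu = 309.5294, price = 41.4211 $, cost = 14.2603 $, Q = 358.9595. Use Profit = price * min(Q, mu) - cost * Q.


Sales at mu = min(358.9595, 309.5294) = 309.5294
Revenue = 41.4211 * 309.5294 = 12821.0482
Total cost = 14.2603 * 358.9595 = 5118.8702
Profit = 12821.0482 - 5118.8702 = 7702.1781

7702.1781 $


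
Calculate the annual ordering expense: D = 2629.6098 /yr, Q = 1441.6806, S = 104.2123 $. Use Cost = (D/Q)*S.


Number of orders = D/Q = 1.8240
Cost = 1.8240 * 104.2123 = 190.0821

190.0821 $/yr


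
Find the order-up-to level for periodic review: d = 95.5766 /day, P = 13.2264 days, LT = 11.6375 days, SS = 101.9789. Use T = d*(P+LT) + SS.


P + LT = 24.8639
d*(P+LT) = 95.5766 * 24.8639 = 2376.4070
T = 2376.4070 + 101.9789 = 2478.3859

2478.3859 units


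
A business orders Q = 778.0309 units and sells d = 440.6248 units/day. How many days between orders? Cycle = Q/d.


Cycle = 778.0309 / 440.6248 = 1.7657

1.7657 days


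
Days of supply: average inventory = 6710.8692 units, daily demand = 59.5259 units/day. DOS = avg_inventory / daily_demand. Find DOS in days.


DOS = 6710.8692 / 59.5259 = 112.7386

112.7386 days


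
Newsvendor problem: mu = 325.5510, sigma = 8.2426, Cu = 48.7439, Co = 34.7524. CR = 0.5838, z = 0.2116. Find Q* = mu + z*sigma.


CR = Cu/(Cu+Co) = 48.7439/(48.7439+34.7524) = 0.5838
z = 0.2116
Q* = 325.5510 + 0.2116 * 8.2426 = 327.2951

327.2951 units


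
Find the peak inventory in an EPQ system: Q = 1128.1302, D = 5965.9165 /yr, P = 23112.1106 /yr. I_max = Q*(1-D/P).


D/P = 0.2581
1 - D/P = 0.7419
I_max = 1128.1302 * 0.7419 = 836.9266

836.9266 units


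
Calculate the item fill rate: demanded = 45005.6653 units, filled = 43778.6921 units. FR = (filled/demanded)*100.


FR = 43778.6921 / 45005.6653 * 100 = 97.2737

97.2737%


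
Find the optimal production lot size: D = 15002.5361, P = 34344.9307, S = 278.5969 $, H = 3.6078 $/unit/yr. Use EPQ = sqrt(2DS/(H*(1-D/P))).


1 - D/P = 1 - 0.4368 = 0.5632
H*(1-D/P) = 2.0318
2DS = 8359320.0992
EPQ = sqrt(4114157.4377) = 2028.3386

2028.3386 units


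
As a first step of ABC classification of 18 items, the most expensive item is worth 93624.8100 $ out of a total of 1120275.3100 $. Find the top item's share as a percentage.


Top item = 93624.8100
Total = 1120275.3100
Percentage = 93624.8100 / 1120275.3100 * 100 = 8.3573

8.3573%


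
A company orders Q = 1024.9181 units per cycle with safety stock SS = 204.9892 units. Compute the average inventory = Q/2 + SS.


Q/2 = 512.4591
Avg = 512.4591 + 204.9892 = 717.4483

717.4483 units


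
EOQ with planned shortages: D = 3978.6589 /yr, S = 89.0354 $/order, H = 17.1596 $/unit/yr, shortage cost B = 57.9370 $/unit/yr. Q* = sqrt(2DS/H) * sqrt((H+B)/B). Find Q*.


sqrt(2DS/H) = 203.1941
sqrt((H+B)/B) = 1.1385
Q* = 203.1941 * 1.1385 = 231.3360

231.3360 units


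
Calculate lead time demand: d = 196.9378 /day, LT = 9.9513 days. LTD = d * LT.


LTD = 196.9378 * 9.9513 = 1959.7871

1959.7871 units


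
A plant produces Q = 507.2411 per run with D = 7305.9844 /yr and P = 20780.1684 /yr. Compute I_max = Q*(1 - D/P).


D/P = 0.3516
1 - D/P = 0.6484
I_max = 507.2411 * 0.6484 = 328.9030

328.9030 units


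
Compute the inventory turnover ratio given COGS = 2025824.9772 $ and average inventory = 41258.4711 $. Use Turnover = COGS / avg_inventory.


Turnover = 2025824.9772 / 41258.4711 = 49.1008

49.1008


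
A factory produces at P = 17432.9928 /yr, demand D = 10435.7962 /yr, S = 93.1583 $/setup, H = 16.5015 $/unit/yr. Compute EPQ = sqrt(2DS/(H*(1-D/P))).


1 - D/P = 1 - 0.5986 = 0.4014
H*(1-D/P) = 6.6233
2DS = 1944362.0663
EPQ = sqrt(293563.1845) = 541.8147

541.8147 units


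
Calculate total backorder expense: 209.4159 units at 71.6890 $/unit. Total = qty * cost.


Total = 209.4159 * 71.6890 = 15012.8165

15012.8165 $


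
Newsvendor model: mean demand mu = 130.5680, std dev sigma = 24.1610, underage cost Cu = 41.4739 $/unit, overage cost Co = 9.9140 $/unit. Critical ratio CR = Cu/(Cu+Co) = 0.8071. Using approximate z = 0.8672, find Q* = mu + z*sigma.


CR = Cu/(Cu+Co) = 41.4739/(41.4739+9.9140) = 0.8071
z = 0.8672
Q* = 130.5680 + 0.8672 * 24.1610 = 151.5204

151.5204 units


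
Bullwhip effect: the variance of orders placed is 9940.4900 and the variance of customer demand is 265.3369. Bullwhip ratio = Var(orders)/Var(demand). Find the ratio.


BW = 9940.4900 / 265.3369 = 37.4637

37.4637


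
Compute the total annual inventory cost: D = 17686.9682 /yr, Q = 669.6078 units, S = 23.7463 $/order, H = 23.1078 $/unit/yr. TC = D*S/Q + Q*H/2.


Ordering cost = D*S/Q = 627.2329
Holding cost = Q*H/2 = 7736.5816
TC = 627.2329 + 7736.5816 = 8363.8145

8363.8145 $/yr


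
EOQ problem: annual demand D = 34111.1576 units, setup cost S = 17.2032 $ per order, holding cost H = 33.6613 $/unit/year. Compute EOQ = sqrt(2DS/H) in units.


2*D*S = 2 * 34111.1576 * 17.2032 = 1173642.1328
2*D*S/H = 34866.2153
EOQ = sqrt(34866.2153) = 186.7250

186.7250 units


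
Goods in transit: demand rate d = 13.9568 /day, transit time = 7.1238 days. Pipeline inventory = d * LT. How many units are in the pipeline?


Pipeline = 13.9568 * 7.1238 = 99.4255

99.4255 units


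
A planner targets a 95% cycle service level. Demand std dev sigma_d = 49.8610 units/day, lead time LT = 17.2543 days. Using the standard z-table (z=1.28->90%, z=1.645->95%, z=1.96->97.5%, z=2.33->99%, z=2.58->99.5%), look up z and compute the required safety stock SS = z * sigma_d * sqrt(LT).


From the table, SL = 95% corresponds to z = 1.645
sqrt(LT) = sqrt(17.2543) = 4.1538
SS = 1.645 * 49.8610 * 4.1538 = 340.7027

340.7027 units


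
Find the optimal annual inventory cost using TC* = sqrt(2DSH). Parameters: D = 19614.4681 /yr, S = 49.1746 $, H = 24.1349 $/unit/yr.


2*D*S*H = 46557845.0769
TC* = sqrt(46557845.0769) = 6823.3309

6823.3309 $/yr


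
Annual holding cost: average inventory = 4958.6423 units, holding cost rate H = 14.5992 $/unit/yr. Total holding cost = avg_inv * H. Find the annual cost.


Cost = 4958.6423 * 14.5992 = 72392.2107

72392.2107 $/yr


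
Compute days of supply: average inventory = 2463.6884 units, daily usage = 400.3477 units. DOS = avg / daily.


DOS = 2463.6884 / 400.3477 = 6.1539

6.1539 days


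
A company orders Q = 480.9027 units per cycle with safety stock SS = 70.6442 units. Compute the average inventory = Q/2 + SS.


Q/2 = 240.4513
Avg = 240.4513 + 70.6442 = 311.0956

311.0956 units


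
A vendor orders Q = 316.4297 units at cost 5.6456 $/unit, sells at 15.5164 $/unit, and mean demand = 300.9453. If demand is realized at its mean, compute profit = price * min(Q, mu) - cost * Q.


Sales at mu = min(316.4297, 300.9453) = 300.9453
Revenue = 15.5164 * 300.9453 = 4669.5877
Total cost = 5.6456 * 316.4297 = 1786.4355
Profit = 4669.5877 - 1786.4355 = 2883.1521

2883.1521 $


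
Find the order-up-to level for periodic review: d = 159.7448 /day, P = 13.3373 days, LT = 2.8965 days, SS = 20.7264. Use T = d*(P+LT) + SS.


P + LT = 16.2338
d*(P+LT) = 159.7448 * 16.2338 = 2593.2651
T = 2593.2651 + 20.7264 = 2613.9915

2613.9915 units


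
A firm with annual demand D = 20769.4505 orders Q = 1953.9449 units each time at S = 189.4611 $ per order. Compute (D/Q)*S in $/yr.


Number of orders = D/Q = 10.6295
Cost = 10.6295 * 189.4611 = 2013.8761

2013.8761 $/yr


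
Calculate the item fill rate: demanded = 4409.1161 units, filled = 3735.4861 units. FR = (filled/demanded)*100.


FR = 3735.4861 / 4409.1161 * 100 = 84.7219

84.7219%


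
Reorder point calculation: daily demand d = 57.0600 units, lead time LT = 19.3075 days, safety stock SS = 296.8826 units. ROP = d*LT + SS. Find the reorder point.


d*LT = 57.0600 * 19.3075 = 1101.6860
ROP = 1101.6860 + 296.8826 = 1398.5685

1398.5685 units


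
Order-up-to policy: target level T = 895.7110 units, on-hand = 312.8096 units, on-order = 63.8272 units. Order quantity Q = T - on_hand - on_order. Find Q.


Inventory position = OH + OO = 312.8096 + 63.8272 = 376.6368
Q = 895.7110 - 376.6368 = 519.0742

519.0742 units


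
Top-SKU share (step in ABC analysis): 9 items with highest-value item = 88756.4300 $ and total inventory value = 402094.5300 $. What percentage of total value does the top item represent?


Top item = 88756.4300
Total = 402094.5300
Percentage = 88756.4300 / 402094.5300 * 100 = 22.0735

22.0735%


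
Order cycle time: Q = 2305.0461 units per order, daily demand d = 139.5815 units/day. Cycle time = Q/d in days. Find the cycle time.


Cycle = 2305.0461 / 139.5815 = 16.5140

16.5140 days


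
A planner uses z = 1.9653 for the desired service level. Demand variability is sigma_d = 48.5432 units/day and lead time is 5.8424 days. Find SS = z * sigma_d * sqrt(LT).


sqrt(LT) = sqrt(5.8424) = 2.4171
SS = 1.9653 * 48.5432 * 2.4171 = 230.5966

230.5966 units


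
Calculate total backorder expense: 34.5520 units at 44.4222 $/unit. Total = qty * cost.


Total = 34.5520 * 44.4222 = 1534.8759

1534.8759 $


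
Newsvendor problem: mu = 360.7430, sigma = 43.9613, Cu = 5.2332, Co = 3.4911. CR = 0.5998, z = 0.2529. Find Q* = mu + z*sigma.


CR = Cu/(Cu+Co) = 5.2332/(5.2332+3.4911) = 0.5998
z = 0.2529
Q* = 360.7430 + 0.2529 * 43.9613 = 371.8608

371.8608 units


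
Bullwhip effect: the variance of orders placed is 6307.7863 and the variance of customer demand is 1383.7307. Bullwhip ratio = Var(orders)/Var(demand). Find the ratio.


BW = 6307.7863 / 1383.7307 = 4.5585

4.5585


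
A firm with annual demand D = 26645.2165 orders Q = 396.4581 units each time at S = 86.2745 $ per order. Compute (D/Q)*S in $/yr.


Number of orders = D/Q = 67.2082
Cost = 67.2082 * 86.2745 = 5798.3498

5798.3498 $/yr


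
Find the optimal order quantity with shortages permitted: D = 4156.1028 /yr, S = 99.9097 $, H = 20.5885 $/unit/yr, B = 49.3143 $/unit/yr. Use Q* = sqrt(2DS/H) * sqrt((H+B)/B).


sqrt(2DS/H) = 200.8397
sqrt((H+B)/B) = 1.1906
Q* = 200.8397 * 1.1906 = 239.1170

239.1170 units


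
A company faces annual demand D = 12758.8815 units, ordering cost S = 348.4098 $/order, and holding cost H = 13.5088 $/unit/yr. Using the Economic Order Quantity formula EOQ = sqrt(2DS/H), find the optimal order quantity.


2*D*S = 2 * 12758.8815 * 348.4098 = 8890638.7033
2*D*S/H = 658136.8222
EOQ = sqrt(658136.8222) = 811.2563

811.2563 units


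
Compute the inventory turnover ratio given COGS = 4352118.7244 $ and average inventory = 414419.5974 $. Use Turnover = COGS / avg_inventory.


Turnover = 4352118.7244 / 414419.5974 = 10.5017

10.5017


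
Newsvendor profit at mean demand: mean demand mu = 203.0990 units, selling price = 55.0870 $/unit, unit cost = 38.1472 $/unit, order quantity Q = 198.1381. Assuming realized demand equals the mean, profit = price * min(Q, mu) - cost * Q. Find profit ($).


Sales at mu = min(198.1381, 203.0990) = 198.1381
Revenue = 55.0870 * 198.1381 = 10914.8335
Total cost = 38.1472 * 198.1381 = 7558.4137
Profit = 10914.8335 - 7558.4137 = 3356.4198

3356.4198 $


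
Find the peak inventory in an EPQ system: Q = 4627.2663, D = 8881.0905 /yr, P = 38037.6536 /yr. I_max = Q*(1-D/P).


D/P = 0.2335
1 - D/P = 0.7665
I_max = 4627.2663 * 0.7665 = 3546.8850

3546.8850 units


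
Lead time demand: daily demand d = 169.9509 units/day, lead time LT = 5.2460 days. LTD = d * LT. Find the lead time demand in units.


LTD = 169.9509 * 5.2460 = 891.5624

891.5624 units


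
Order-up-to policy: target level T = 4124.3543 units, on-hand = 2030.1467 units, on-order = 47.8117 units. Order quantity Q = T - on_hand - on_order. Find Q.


Inventory position = OH + OO = 2030.1467 + 47.8117 = 2077.9584
Q = 4124.3543 - 2077.9584 = 2046.3959

2046.3959 units


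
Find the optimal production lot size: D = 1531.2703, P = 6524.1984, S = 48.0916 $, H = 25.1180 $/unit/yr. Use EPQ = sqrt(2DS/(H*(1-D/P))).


1 - D/P = 1 - 0.2347 = 0.7653
H*(1-D/P) = 19.2226
2DS = 147282.4775
EPQ = sqrt(7661.9246) = 87.5324

87.5324 units


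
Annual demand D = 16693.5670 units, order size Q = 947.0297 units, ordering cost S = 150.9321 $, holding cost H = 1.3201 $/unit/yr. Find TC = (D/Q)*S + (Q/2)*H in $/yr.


Ordering cost = D*S/Q = 2660.5239
Holding cost = Q*H/2 = 625.0870
TC = 2660.5239 + 625.0870 = 3285.6108

3285.6108 $/yr


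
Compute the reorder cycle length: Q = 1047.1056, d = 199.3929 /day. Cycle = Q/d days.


Cycle = 1047.1056 / 199.3929 = 5.2515

5.2515 days


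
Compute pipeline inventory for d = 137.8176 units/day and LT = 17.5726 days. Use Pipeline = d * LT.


Pipeline = 137.8176 * 17.5726 = 2421.8136

2421.8136 units


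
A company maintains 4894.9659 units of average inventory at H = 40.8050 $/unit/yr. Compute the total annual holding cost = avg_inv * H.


Cost = 4894.9659 * 40.8050 = 199739.0835

199739.0835 $/yr


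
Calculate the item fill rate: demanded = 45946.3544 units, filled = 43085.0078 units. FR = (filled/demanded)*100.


FR = 43085.0078 / 45946.3544 * 100 = 93.7724

93.7724%


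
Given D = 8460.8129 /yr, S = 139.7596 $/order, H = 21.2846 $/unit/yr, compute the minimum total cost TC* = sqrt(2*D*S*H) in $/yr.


2*D*S*H = 50337220.2336
TC* = sqrt(50337220.2336) = 7094.8728

7094.8728 $/yr


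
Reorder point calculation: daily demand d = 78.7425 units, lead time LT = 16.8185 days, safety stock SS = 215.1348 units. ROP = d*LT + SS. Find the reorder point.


d*LT = 78.7425 * 16.8185 = 1324.3307
ROP = 1324.3307 + 215.1348 = 1539.4655

1539.4655 units


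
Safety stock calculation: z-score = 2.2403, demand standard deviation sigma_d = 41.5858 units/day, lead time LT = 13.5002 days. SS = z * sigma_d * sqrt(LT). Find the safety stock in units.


sqrt(LT) = sqrt(13.5002) = 3.6743
SS = 2.2403 * 41.5858 * 3.6743 = 342.3114

342.3114 units


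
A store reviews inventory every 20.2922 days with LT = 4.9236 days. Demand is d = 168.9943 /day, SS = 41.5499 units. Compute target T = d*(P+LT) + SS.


P + LT = 25.2158
d*(P+LT) = 168.9943 * 25.2158 = 4261.3265
T = 4261.3265 + 41.5499 = 4302.8764

4302.8764 units


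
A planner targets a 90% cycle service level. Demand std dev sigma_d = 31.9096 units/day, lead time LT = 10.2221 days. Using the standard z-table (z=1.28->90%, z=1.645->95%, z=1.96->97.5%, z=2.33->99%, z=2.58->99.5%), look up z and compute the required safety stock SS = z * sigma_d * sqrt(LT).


From the table, SL = 90% corresponds to z = 1.28
sqrt(LT) = sqrt(10.2221) = 3.1972
SS = 1.28 * 31.9096 * 3.1972 = 130.5874

130.5874 units


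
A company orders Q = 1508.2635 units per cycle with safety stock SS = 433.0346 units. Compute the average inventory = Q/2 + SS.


Q/2 = 754.1318
Avg = 754.1318 + 433.0346 = 1187.1663

1187.1663 units


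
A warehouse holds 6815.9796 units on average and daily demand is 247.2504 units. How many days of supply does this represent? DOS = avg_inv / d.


DOS = 6815.9796 / 247.2504 = 27.5671

27.5671 days


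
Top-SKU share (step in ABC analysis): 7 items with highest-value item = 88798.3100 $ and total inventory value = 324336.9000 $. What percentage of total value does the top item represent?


Top item = 88798.3100
Total = 324336.9000
Percentage = 88798.3100 / 324336.9000 * 100 = 27.3784

27.3784%


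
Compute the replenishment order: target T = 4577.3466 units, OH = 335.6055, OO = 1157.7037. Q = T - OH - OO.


Inventory position = OH + OO = 335.6055 + 1157.7037 = 1493.3092
Q = 4577.3466 - 1493.3092 = 3084.0374

3084.0374 units


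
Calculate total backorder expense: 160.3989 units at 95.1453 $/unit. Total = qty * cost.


Total = 160.3989 * 95.1453 = 15261.2015

15261.2015 $


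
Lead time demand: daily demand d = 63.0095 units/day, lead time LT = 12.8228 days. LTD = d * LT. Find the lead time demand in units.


LTD = 63.0095 * 12.8228 = 807.9582

807.9582 units


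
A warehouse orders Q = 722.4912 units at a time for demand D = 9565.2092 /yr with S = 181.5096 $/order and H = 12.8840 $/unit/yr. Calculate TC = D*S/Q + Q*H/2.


Ordering cost = D*S/Q = 2403.0428
Holding cost = Q*H/2 = 4654.2883
TC = 2403.0428 + 4654.2883 = 7057.3311

7057.3311 $/yr
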